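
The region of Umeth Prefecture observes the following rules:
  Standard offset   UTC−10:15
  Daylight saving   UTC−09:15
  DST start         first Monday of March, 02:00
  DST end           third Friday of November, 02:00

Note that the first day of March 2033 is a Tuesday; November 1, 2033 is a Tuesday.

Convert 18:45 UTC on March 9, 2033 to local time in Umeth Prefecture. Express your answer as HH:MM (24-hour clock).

1 March 2033 is a Tuesday, so the first Monday is March 7.
1 November 2033 is a Tuesday, so the first Friday is November 4 and the third is November 18.
At the standard offset (UTC−10:15), 18:45 UTC − 10h15m = 08:30 Umeth Prefecture standard time.
Daylight saving runs 7 March – 18 November; the standard-time date in Umeth Prefecture, March 9, 2033, is inside that window, so Umeth Prefecture is at UTC−09:15.
18:45 UTC − 9h15m = 09:30 local.

09:30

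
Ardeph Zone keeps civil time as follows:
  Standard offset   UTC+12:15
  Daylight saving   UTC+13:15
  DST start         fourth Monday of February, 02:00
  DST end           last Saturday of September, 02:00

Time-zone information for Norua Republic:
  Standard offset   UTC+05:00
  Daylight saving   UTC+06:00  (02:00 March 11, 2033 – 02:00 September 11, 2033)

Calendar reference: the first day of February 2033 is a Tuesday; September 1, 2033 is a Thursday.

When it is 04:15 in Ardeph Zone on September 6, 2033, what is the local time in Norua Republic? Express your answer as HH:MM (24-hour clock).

21:00

1 February 2033 is a Tuesday, so the first Monday is February 7 and the fourth is February 28.
1 September 2033 is a Thursday, so Saturdays fall on 3, 10, 17, 24; the last is September 24.
September 6, 2033 falls between 28 February and 24 September, so daylight saving is in effect and Ardeph Zone is at UTC+13:15.
04:15 Ardeph Zone − 13h15m = 15:00 UTC (rolling into the previous day, 5 September 2033).
At the standard offset (UTC+05:00), 15:00 UTC + 5h = 20:00 Norua Republic standard time.
The standard-time date in Norua Republic, September 5, 2033, lies within the daylight-saving period (11 March – 11 September), so Norua Republic is on daylight time, UTC+06:00.
15:00 UTC + 6h = 21:00 Norua Republic.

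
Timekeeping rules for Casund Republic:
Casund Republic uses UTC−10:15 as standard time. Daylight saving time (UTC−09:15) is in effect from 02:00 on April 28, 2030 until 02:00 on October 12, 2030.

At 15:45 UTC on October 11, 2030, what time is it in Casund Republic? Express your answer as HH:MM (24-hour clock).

At the standard offset (UTC−10:15), 15:45 UTC − 10h15m = 05:30 Casund Republic standard time.
The standard-time date in Casund Republic, October 11, 2030, lies within the daylight-saving period (28 April – 12 October), so Casund Republic is on daylight time, UTC−09:15.
15:45 UTC − 9h15m = 06:30 local.

06:30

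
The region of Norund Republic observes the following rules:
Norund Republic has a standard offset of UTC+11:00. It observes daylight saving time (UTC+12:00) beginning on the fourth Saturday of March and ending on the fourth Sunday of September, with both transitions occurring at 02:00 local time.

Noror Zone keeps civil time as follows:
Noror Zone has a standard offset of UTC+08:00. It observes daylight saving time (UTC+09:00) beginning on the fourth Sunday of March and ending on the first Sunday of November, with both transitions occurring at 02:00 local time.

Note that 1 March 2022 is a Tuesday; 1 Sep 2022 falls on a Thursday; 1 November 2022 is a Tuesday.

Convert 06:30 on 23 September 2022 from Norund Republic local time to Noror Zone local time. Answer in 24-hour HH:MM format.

03:30

1 March 2022 is a Tuesday, so the first Saturday is March 5 and the fourth is March 26.
1 September 2022 is a Thursday, so the first Sunday is September 4 and the fourth is September 25.
23 September 2022 falls between 26 March and 25 September, so daylight saving is in effect and Norund Republic is at UTC+12:00.
06:30 Norund Republic − 12h = 18:30 UTC (rolling into the previous day, 22 September 2022).
1 March 2022 is a Tuesday, so the first Sunday is March 6 and the fourth is March 27.
1 November 2022 is a Tuesday, so the first Sunday is November 6.
At the standard offset (UTC+08:00), 18:30 UTC + 8h = 02:30 Noror Zone standard time (rolling into the next day, 23 September 2022).
The standard-time date in Noror Zone, 23 September 2022, lies within the daylight-saving period (27 March – 6 November), so Noror Zone is on daylight time, UTC+09:00.
18:30 UTC + 9h = 03:30 Noror Zone (rolling into the next day, 23 September 2022).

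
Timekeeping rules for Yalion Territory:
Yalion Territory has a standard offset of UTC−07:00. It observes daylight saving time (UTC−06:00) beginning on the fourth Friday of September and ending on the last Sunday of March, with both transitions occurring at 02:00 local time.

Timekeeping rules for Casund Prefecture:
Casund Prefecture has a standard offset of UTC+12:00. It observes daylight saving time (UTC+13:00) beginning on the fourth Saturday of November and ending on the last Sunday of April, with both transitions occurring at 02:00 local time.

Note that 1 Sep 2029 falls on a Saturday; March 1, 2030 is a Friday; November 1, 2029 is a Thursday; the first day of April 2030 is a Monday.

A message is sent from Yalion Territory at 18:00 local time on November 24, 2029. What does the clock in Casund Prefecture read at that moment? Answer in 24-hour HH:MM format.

13:00

1 September 2029 is a Saturday, so the first Friday is September 7 and the fourth is September 28.
1 March 2030 is a Friday, so Sundays fall on 3, 10, 17, 24, 31; the last is March 31.
Daylight saving runs 28 September 2029 – 31 March 2030; November 24, 2029 is inside that window, so Yalion Territory is at UTC−06:00.
18:00 Yalion Territory + 6h = 00:00 UTC (rolling into the next day, 25 November 2029).
1 November 2029 is a Thursday, so the first Saturday is November 3 and the fourth is November 24.
1 April 2030 is a Monday, so Sundays fall on 7, 14, 21, 28; the last is April 28.
At the standard offset (UTC+12:00), 00:00 UTC + 12h = 12:00 Casund Prefecture standard time.
The standard-time date in Casund Prefecture, November 25, 2029, falls between 24 November 2029 and 28 April 2030, so daylight saving is in effect and Casund Prefecture is at UTC+13:00.
00:00 UTC + 13h = 13:00 Casund Prefecture.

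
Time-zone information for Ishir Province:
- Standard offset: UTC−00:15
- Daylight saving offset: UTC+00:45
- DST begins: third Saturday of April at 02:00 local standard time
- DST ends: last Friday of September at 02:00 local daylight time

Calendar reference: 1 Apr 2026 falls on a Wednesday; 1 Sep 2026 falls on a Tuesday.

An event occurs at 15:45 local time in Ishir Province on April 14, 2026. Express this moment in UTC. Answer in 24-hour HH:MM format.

1 April 2026 is a Wednesday, so the first Saturday is April 4 and the third is April 18.
1 September 2026 is a Tuesday, so Fridays fall on 4, 11, 18, 25; the last is September 25.
April 14, 2026 does not fall between 18 April and 25 September, so daylight saving is not in effect and Ishir Province is at UTC−00:15.
15:45 local + 0h15m = 16:00 UTC.

16:00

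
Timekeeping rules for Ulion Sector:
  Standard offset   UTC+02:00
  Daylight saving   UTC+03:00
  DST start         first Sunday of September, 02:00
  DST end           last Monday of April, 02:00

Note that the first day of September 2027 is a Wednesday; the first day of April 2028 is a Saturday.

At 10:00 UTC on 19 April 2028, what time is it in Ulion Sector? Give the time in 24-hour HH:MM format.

13:00

1 September 2027 is a Wednesday, so the first Sunday is September 5.
1 April 2028 is a Saturday, so Mondays fall on 3, 10, 17, 24; the last is April 24.
At the standard offset (UTC+02:00), 10:00 UTC + 2h = 12:00 Ulion Sector standard time.
The standard-time date in Ulion Sector, 19 April 2028, falls between 5 September 2027 and 24 April 2028, so daylight saving is in effect and Ulion Sector is at UTC+03:00.
10:00 UTC + 3h = 13:00 local.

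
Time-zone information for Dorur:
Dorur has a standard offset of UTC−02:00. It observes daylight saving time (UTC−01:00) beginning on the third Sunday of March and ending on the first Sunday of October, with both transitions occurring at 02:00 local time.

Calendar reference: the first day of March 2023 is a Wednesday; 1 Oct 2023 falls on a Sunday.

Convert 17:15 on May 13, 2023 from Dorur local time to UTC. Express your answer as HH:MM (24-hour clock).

18:15

1 March 2023 is a Wednesday, so the first Sunday is March 5 and the third is March 19.
1 October 2023 is a Sunday, so the first Sunday is October 1.
Daylight saving runs 19 March – 1 October; May 13, 2023 is inside that window, so Dorur is at UTC−01:00.
17:15 local + 1h = 18:15 UTC.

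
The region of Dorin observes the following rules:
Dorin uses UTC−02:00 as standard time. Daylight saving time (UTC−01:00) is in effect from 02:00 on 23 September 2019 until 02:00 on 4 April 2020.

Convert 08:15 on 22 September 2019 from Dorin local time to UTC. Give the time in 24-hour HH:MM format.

Daylight saving runs 23 September 2019 – 4 April 2020; 22 September 2019 is outside that window, so Dorin is on standard time at UTC−02:00.
08:15 local + 2h = 10:15 UTC.

10:15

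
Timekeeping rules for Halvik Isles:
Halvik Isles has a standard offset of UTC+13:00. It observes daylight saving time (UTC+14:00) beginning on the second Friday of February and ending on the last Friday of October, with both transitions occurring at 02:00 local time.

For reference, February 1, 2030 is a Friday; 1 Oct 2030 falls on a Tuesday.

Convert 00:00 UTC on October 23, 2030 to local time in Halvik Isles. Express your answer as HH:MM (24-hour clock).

14:00

1 February 2030 is a Friday, so the first Friday is February 1 and the second is February 8.
1 October 2030 is a Tuesday, so Fridays fall on 4, 11, 18, 25; the last is October 25.
At the standard offset (UTC+13:00), 00:00 UTC + 13h = 13:00 Halvik Isles standard time.
The standard-time date in Halvik Isles, October 23, 2030, lies within the daylight-saving period (8 February – 25 October), so Halvik Isles is on daylight time, UTC+14:00.
00:00 UTC + 14h = 14:00 local.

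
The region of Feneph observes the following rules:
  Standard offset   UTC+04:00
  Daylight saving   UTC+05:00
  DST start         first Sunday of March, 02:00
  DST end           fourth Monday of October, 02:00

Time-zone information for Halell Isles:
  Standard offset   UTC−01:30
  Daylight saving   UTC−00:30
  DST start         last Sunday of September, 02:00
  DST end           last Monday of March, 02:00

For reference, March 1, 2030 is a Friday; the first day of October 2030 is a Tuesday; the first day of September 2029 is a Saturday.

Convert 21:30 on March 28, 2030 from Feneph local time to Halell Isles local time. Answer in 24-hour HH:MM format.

15:00

1 March 2030 is a Friday, so the first Sunday is March 3.
1 October 2030 is a Tuesday, so the first Monday is October 7 and the fourth is October 28.
Daylight saving runs 3 March – 28 October; March 28, 2030 is inside that window, so Feneph is at UTC+05:00.
21:30 Feneph − 5h = 16:30 UTC.
1 September 2029 is a Saturday, so Sundays fall on 2, 9, 16, 23, 30; the last is September 30.
1 March 2030 is a Friday, so Mondays fall on 4, 11, 18, 25; the last is March 25.
At the standard offset (UTC−01:30), 16:30 UTC − 1h30m = 15:00 Halell Isles standard time.
The standard-time date in Halell Isles, March 28, 2030, does not fall between 30 September 2029 and 25 March 2030, so daylight saving is not in effect and Halell Isles is at UTC−01:30.
16:30 UTC − 1h30m = 15:00 Halell Isles.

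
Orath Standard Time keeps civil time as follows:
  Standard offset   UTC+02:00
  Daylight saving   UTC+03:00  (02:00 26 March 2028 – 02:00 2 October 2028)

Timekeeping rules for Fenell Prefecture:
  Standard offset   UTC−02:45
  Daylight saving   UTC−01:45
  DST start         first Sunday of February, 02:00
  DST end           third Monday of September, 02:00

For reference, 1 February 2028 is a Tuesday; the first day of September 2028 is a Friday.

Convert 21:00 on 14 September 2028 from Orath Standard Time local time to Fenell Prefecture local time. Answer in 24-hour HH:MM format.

14 September 2028 lies within the daylight-saving period (26 March – 2 October), so Orath Standard Time is on daylight time, UTC+03:00.
21:00 Orath Standard Time − 3h = 18:00 UTC.
1 February 2028 is a Tuesday, so the first Sunday is February 6.
1 September 2028 is a Friday, so the first Monday is September 4 and the third is September 18.
At the standard offset (UTC−02:45), 18:00 UTC − 2h45m = 15:15 Fenell Prefecture standard time.
The standard-time date in Fenell Prefecture, 14 September 2028, falls between 6 February and 18 September, so daylight saving is in effect and Fenell Prefecture is at UTC−01:45.
18:00 UTC − 1h45m = 16:15 Fenell Prefecture.

16:15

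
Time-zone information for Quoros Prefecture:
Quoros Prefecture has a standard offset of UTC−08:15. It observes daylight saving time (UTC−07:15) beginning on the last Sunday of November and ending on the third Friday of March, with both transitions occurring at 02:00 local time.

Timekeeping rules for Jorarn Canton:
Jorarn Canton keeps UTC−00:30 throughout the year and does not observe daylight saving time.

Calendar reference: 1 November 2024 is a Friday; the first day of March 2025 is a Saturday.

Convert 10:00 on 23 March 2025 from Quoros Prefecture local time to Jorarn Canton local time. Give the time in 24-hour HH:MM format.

1 November 2024 is a Friday, so Sundays fall on 3, 10, 17, 24; the last is November 24.
1 March 2025 is a Saturday, so the first Friday is March 7 and the third is March 21.
Daylight saving runs 24 November 2024 – 21 March 2025; 23 March 2025 is outside that window, so Quoros Prefecture is on standard time at UTC−08:15.
10:00 Quoros Prefecture + 8h15m = 18:15 UTC.
Jorarn Canton has no daylight saving, so its offset is UTC−00:30 year-round.
18:15 UTC − 0h30m = 17:45 Jorarn Canton.

17:45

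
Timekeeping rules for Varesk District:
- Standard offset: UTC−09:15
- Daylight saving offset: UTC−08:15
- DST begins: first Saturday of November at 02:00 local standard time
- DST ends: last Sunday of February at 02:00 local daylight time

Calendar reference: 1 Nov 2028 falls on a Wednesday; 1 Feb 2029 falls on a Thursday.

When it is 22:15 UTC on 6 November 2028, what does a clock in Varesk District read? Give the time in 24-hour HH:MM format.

14:00

1 November 2028 is a Wednesday, so the first Saturday is November 4.
1 February 2029 is a Thursday, so Sundays fall on 4, 11, 18, 25; the last is February 25.
At the standard offset (UTC−09:15), 22:15 UTC − 9h15m = 13:00 Varesk District standard time.
Daylight saving runs 4 November 2028 – 25 February 2029; the standard-time date in Varesk District, 6 November 2028, is inside that window, so Varesk District is at UTC−08:15.
22:15 UTC − 8h15m = 14:00 local.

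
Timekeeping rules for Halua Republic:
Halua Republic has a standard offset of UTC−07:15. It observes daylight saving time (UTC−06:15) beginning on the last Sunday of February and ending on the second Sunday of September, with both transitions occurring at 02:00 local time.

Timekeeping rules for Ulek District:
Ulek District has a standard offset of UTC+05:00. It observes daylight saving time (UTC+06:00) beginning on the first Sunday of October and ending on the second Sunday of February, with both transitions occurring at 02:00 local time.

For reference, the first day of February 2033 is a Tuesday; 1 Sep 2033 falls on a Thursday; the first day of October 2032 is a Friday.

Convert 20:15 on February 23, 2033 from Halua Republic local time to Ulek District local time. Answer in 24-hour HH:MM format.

08:30

1 February 2033 is a Tuesday, so Sundays fall on 6, 13, 20, 27; the last is February 27.
1 September 2033 is a Thursday, so the first Sunday is September 4 and the second is September 11.
February 23, 2033 does not fall between 27 February and 11 September, so daylight saving is not in effect and Halua Republic is at UTC−07:15.
20:15 Halua Republic + 7h15m = 03:30 UTC (rolling into the next day, 24 February 2033).
1 October 2032 is a Friday, so the first Sunday is October 3.
1 February 2033 is a Tuesday, so the first Sunday is February 6 and the second is February 13.
At the standard offset (UTC+05:00), 03:30 UTC + 5h = 08:30 Ulek District standard time.
The standard-time date in Ulek District, February 24, 2033, does not fall between 3 October 2032 and 13 February 2033, so daylight saving is not in effect and Ulek District is at UTC+05:00.
03:30 UTC + 5h = 08:30 Ulek District.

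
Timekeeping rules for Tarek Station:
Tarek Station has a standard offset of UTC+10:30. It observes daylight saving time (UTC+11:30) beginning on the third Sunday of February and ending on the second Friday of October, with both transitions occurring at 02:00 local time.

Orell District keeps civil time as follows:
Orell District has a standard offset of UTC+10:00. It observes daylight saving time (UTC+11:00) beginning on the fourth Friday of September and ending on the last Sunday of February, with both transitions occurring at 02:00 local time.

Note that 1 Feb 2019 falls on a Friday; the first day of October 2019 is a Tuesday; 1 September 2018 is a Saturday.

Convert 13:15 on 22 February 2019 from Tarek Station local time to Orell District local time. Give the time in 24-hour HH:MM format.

12:45

1 February 2019 is a Friday, so the first Sunday is February 3 and the third is February 17.
1 October 2019 is a Tuesday, so the first Friday is October 4 and the second is October 11.
Daylight saving runs 17 February – 11 October; 22 February 2019 is inside that window, so Tarek Station is at UTC+11:30.
13:15 Tarek Station − 11h30m = 01:45 UTC.
1 September 2018 is a Saturday, so the first Friday is September 7 and the fourth is September 28.
1 February 2019 is a Friday, so Sundays fall on 3, 10, 17, 24; the last is February 24.
At the standard offset (UTC+10:00), 01:45 UTC + 10h = 11:45 Orell District standard time.
Daylight saving runs 28 September 2018 – 24 February 2019; the standard-time date in Orell District, 22 February 2019, is inside that window, so Orell District is at UTC+11:00.
01:45 UTC + 11h = 12:45 Orell District.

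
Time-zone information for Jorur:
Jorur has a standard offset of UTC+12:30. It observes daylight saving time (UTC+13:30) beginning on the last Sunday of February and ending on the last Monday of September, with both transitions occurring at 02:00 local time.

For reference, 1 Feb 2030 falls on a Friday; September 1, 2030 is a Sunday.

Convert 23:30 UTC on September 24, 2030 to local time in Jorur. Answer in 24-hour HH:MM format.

1 February 2030 is a Friday, so Sundays fall on 3, 10, 17, 24; the last is February 24.
1 September 2030 is a Sunday, so Mondays fall on 2, 9, 16, 23, 30; the last is September 30.
At the standard offset (UTC+12:30), 23:30 UTC + 12h30m = 12:00 Jorur standard time (rolling into the next day, 25 September 2030).
The standard-time date in Jorur, September 25, 2030, falls between 24 February and 30 September, so daylight saving is in effect and Jorur is at UTC+13:30.
23:30 UTC + 13h30m = 13:00 local (rolling into the next day, 25 September 2030).

13:00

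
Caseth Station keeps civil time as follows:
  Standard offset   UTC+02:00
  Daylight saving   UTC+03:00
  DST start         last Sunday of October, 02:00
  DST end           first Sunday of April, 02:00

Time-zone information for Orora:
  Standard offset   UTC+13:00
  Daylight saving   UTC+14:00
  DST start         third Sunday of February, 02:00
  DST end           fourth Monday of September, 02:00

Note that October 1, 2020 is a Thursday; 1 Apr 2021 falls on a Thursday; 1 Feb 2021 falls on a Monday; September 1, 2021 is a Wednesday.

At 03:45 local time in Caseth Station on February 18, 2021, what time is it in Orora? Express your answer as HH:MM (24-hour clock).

1 October 2020 is a Thursday, so Sundays fall on 4, 11, 18, 25; the last is October 25.
1 April 2021 is a Thursday, so the first Sunday is April 4.
February 18, 2021 lies within the daylight-saving period (25 October 2020 – 4 April 2021), so Caseth Station is on daylight time, UTC+03:00.
03:45 Caseth Station − 3h = 00:45 UTC.
1 February 2021 is a Monday, so the first Sunday is February 7 and the third is February 21.
1 September 2021 is a Wednesday, so the first Monday is September 6 and the fourth is September 27.
At the standard offset (UTC+13:00), 00:45 UTC + 13h = 13:45 Orora standard time.
Daylight saving runs 21 February – 27 September; the standard-time date in Orora, February 18, 2021, is outside that window, so Orora is on standard time at UTC+13:00.
00:45 UTC + 13h = 13:45 Orora.

13:45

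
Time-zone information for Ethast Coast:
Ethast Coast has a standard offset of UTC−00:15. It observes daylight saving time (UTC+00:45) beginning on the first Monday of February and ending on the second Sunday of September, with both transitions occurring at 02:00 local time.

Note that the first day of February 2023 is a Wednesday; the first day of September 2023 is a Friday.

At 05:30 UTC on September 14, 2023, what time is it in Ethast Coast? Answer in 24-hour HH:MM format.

1 February 2023 is a Wednesday, so the first Monday is February 6.
1 September 2023 is a Friday, so the first Sunday is September 3 and the second is September 10.
At the standard offset (UTC−00:15), 05:30 UTC − 0h15m = 05:15 Ethast Coast standard time.
The standard-time date in Ethast Coast, September 14, 2023, is outside the daylight-saving period (6 February – 10 September), so Ethast Coast is on standard time, UTC−00:15.
05:30 UTC − 0h15m = 05:15 local.

05:15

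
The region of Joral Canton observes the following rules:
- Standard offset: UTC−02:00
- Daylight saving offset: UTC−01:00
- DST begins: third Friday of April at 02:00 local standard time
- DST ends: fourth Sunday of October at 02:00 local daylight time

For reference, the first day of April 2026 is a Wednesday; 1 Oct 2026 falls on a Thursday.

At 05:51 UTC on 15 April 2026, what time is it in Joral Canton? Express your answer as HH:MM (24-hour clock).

03:51

1 April 2026 is a Wednesday, so the first Friday is April 3 and the third is April 17.
1 October 2026 is a Thursday, so the first Sunday is October 4 and the fourth is October 25.
At the standard offset (UTC−02:00), 05:51 UTC − 2h = 03:51 Joral Canton standard time.
Daylight saving runs 17 April – 25 October; the standard-time date in Joral Canton, 15 April 2026, is outside that window, so Joral Canton is on standard time at UTC−02:00.
05:51 UTC − 2h = 03:51 local.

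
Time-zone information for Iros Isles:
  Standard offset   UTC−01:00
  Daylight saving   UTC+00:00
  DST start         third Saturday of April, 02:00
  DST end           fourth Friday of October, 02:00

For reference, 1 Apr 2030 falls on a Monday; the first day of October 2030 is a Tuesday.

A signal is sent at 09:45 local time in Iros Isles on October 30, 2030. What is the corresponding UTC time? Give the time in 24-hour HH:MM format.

10:45

1 April 2030 is a Monday, so the first Saturday is April 6 and the third is April 20.
1 October 2030 is a Tuesday, so the first Friday is October 4 and the fourth is October 25.
October 30, 2030 does not fall between 20 April and 25 October, so daylight saving is not in effect and Iros Isles is at UTC−01:00.
09:45 local + 1h = 10:45 UTC.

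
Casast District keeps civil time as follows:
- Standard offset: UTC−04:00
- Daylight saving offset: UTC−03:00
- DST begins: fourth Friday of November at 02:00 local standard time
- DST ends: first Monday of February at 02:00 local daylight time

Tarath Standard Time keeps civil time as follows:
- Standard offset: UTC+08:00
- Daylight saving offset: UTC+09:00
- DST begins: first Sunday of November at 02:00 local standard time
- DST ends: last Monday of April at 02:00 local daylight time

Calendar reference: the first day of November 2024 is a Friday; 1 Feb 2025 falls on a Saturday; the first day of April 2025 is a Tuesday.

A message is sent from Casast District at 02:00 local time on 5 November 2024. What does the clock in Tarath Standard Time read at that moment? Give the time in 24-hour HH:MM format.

15:00

1 November 2024 is a Friday, so the first Friday is November 1 and the fourth is November 22.
1 February 2025 is a Saturday, so the first Monday is February 3.
Daylight saving runs 22 November 2024 – 3 February 2025; 5 November 2024 is outside that window, so Casast District is on standard time at UTC−04:00.
02:00 Casast District + 4h = 06:00 UTC.
1 November 2024 is a Friday, so the first Sunday is November 3.
1 April 2025 is a Tuesday, so Mondays fall on 7, 14, 21, 28; the last is April 28.
At the standard offset (UTC+08:00), 06:00 UTC + 8h = 14:00 Tarath Standard Time standard time.
The standard-time date in Tarath Standard Time, 5 November 2024, falls between 3 November 2024 and 28 April 2025, so daylight saving is in effect and Tarath Standard Time is at UTC+09:00.
06:00 UTC + 9h = 15:00 Tarath Standard Time.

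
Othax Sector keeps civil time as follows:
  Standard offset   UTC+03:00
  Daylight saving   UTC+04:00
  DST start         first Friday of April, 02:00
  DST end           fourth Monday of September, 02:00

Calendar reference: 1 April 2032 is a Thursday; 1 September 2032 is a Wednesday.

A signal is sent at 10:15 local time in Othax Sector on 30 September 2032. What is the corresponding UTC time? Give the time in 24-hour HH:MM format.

1 April 2032 is a Thursday, so the first Friday is April 2.
1 September 2032 is a Wednesday, so the first Monday is September 6 and the fourth is September 27.
Daylight saving runs 2 April – 27 September; 30 September 2032 is outside that window, so Othax Sector is on standard time at UTC+03:00.
10:15 local − 3h = 07:15 UTC.

07:15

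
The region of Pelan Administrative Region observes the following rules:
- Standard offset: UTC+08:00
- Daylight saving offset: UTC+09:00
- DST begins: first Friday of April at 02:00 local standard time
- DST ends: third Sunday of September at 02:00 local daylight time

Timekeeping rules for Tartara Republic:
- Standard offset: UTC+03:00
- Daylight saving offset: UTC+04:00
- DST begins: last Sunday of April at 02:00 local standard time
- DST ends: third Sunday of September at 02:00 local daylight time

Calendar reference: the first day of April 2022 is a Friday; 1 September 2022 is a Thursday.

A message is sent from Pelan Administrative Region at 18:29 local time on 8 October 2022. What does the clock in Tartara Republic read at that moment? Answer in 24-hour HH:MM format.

13:29

1 April 2022 is a Friday, so the first Friday is April 1.
1 September 2022 is a Thursday, so the first Sunday is September 4 and the third is September 18.
8 October 2022 does not fall between 1 April and 18 September, so daylight saving is not in effect and Pelan Administrative Region is at UTC+08:00.
18:29 Pelan Administrative Region − 8h = 10:29 UTC.
1 April 2022 is a Friday, so Sundays fall on 3, 10, 17, 24; the last is April 24.
1 September 2022 is a Thursday, so the first Sunday is September 4 and the third is September 18.
At the standard offset (UTC+03:00), 10:29 UTC + 3h = 13:29 Tartara Republic standard time.
Daylight saving runs 24 April – 18 September; the standard-time date in Tartara Republic, 8 October 2022, is outside that window, so Tartara Republic is on standard time at UTC+03:00.
10:29 UTC + 3h = 13:29 Tartara Republic.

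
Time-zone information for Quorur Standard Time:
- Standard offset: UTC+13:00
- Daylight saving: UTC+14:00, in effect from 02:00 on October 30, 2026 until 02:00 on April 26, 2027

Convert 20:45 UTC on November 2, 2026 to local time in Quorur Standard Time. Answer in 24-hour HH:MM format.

10:45

At the standard offset (UTC+13:00), 20:45 UTC + 13h = 09:45 Quorur Standard Time standard time (rolling into the next day, 3 November 2026).
The standard-time date in Quorur Standard Time, November 3, 2026, lies within the daylight-saving period (30 October 2026 – 26 April 2027), so Quorur Standard Time is on daylight time, UTC+14:00.
20:45 UTC + 14h = 10:45 local (rolling into the next day, 3 November 2026).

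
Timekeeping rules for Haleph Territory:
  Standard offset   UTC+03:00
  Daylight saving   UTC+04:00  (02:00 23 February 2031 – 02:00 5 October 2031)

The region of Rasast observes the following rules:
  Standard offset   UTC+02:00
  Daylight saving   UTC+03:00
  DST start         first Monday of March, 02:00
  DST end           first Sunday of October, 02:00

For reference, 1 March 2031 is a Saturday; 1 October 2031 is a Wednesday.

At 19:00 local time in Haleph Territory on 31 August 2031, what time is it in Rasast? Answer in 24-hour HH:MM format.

18:00

Daylight saving runs 23 February – 5 October; 31 August 2031 is inside that window, so Haleph Territory is at UTC+04:00.
19:00 Haleph Territory − 4h = 15:00 UTC.
1 March 2031 is a Saturday, so the first Monday is March 3.
1 October 2031 is a Wednesday, so the first Sunday is October 5.
At the standard offset (UTC+02:00), 15:00 UTC + 2h = 17:00 Rasast standard time.
Daylight saving runs 3 March – 5 October; the standard-time date in Rasast, 31 August 2031, is inside that window, so Rasast is at UTC+03:00.
15:00 UTC + 3h = 18:00 Rasast.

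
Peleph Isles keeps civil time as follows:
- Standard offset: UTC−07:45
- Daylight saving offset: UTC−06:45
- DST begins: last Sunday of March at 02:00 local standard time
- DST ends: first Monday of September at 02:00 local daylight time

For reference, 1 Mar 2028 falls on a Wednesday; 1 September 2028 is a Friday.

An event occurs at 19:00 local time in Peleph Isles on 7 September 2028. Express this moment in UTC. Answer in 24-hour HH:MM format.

02:45

1 March 2028 is a Wednesday, so Sundays fall on 5, 12, 19, 26; the last is March 26.
1 September 2028 is a Friday, so the first Monday is September 4.
7 September 2028 does not fall between 26 March and 4 September, so daylight saving is not in effect and Peleph Isles is at UTC−07:45.
19:00 local + 7h45m = 02:45 UTC (rolling into the next day, 8 September 2028).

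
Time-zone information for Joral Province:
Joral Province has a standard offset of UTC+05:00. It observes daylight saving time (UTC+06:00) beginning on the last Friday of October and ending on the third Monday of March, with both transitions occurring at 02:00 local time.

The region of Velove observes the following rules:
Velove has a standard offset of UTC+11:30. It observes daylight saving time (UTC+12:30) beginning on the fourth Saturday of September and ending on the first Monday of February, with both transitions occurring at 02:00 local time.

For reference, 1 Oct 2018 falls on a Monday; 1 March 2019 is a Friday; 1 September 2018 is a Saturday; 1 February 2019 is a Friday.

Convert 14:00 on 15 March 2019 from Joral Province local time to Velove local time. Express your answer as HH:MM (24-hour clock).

1 October 2018 is a Monday, so Fridays fall on 5, 12, 19, 26; the last is October 26.
1 March 2019 is a Friday, so the first Monday is March 4 and the third is March 18.
Daylight saving runs 26 October 2018 – 18 March 2019; 15 March 2019 is inside that window, so Joral Province is at UTC+06:00.
14:00 Joral Province − 6h = 08:00 UTC.
1 September 2018 is a Saturday, so the first Saturday is September 1 and the fourth is September 22.
1 February 2019 is a Friday, so the first Monday is February 4.
At the standard offset (UTC+11:30), 08:00 UTC + 11h30m = 19:30 Velove standard time.
The standard-time date in Velove, 15 March 2019, is outside the daylight-saving period (22 September 2018 – 4 February 2019), so Velove is on standard time, UTC+11:30.
08:00 UTC + 11h30m = 19:30 Velove.

19:30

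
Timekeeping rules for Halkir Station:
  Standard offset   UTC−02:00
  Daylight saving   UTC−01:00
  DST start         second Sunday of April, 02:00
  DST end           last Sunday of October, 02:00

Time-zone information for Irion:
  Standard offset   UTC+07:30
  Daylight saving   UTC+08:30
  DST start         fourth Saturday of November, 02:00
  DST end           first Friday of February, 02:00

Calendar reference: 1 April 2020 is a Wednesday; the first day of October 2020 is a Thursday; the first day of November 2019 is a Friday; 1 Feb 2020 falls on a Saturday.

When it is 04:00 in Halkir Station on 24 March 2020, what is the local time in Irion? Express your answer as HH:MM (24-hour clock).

1 April 2020 is a Wednesday, so the first Sunday is April 5 and the second is April 12.
1 October 2020 is a Thursday, so Sundays fall on 4, 11, 18, 25; the last is October 25.
24 March 2020 does not fall between 12 April and 25 October, so daylight saving is not in effect and Halkir Station is at UTC−02:00.
04:00 Halkir Station + 2h = 06:00 UTC.
1 November 2019 is a Friday, so the first Saturday is November 2 and the fourth is November 23.
1 February 2020 is a Saturday, so the first Friday is February 7.
At the standard offset (UTC+07:30), 06:00 UTC + 7h30m = 13:30 Irion standard time.
The standard-time date in Irion, 24 March 2020, does not fall between 23 November 2019 and 7 February 2020, so daylight saving is not in effect and Irion is at UTC+07:30.
06:00 UTC + 7h30m = 13:30 Irion.

13:30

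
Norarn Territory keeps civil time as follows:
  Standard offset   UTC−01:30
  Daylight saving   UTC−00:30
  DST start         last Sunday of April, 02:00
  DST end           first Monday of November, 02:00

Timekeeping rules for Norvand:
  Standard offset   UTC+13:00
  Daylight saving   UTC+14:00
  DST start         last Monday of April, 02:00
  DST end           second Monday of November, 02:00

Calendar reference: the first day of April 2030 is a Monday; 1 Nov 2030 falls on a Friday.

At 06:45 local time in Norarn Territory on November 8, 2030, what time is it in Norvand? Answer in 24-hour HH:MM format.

22:15

1 April 2030 is a Monday, so Sundays fall on 7, 14, 21, 28; the last is April 28.
1 November 2030 is a Friday, so the first Monday is November 4.
November 8, 2030 does not fall between 28 April and 4 November, so daylight saving is not in effect and Norarn Territory is at UTC−01:30.
06:45 Norarn Territory + 1h30m = 08:15 UTC.
1 April 2030 is a Monday, so Mondays fall on 1, 8, 15, 22, 29; the last is April 29.
1 November 2030 is a Friday, so the first Monday is November 4 and the second is November 11.
At the standard offset (UTC+13:00), 08:15 UTC + 13h = 21:15 Norvand standard time.
Daylight saving runs 29 April – 11 November; the standard-time date in Norvand, November 8, 2030, is inside that window, so Norvand is at UTC+14:00.
08:15 UTC + 14h = 22:15 Norvand.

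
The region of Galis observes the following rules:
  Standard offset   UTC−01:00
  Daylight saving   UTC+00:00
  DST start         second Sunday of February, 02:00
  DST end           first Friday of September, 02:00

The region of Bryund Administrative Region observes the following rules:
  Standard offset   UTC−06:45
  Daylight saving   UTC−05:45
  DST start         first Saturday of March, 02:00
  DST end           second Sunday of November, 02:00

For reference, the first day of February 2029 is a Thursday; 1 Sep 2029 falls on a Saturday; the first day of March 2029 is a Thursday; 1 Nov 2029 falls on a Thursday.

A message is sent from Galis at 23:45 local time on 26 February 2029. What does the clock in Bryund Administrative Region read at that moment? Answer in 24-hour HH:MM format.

17:00

1 February 2029 is a Thursday, so the first Sunday is February 4 and the second is February 11.
1 September 2029 is a Saturday, so the first Friday is September 7.
Daylight saving runs 11 February – 7 September; 26 February 2029 is inside that window, so Galis is at UTC+00:00.
23:45 Galis − 0h = 23:45 UTC.
1 March 2029 is a Thursday, so the first Saturday is March 3.
1 November 2029 is a Thursday, so the first Sunday is November 4 and the second is November 11.
At the standard offset (UTC−06:45), 23:45 UTC − 6h45m = 17:00 Bryund Administrative Region standard time.
The standard-time date in Bryund Administrative Region, 26 February 2029, does not fall between 3 March and 11 November, so daylight saving is not in effect and Bryund Administrative Region is at UTC−06:45.
23:45 UTC − 6h45m = 17:00 Bryund Administrative Region.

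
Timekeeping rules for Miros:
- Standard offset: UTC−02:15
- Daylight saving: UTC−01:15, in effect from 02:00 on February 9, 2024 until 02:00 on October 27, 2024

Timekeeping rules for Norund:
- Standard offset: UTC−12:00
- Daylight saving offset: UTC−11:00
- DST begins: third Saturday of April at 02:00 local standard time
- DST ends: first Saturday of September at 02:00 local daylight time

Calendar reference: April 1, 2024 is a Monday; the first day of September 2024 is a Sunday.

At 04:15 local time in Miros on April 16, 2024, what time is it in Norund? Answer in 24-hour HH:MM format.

Daylight saving runs 9 February – 27 October; April 16, 2024 is inside that window, so Miros is at UTC−01:15.
04:15 Miros + 1h15m = 05:30 UTC.
1 April 2024 is a Monday, so the first Saturday is April 6 and the third is April 20.
1 September 2024 is a Sunday, so the first Saturday is September 7.
At the standard offset (UTC−12:00), 05:30 UTC − 12h = 17:30 Norund standard time (rolling into the previous day, 15 April 2024).
The standard-time date in Norund, April 15, 2024, does not fall between 20 April and 7 September, so daylight saving is not in effect and Norund is at UTC−12:00.
05:30 UTC − 12h = 17:30 Norund (rolling into the previous day, 15 April 2024).

17:30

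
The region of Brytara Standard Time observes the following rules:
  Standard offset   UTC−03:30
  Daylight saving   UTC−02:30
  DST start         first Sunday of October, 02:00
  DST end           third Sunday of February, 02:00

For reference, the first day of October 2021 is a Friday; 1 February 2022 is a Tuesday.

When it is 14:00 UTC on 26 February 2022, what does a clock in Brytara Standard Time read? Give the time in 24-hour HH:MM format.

1 October 2021 is a Friday, so the first Sunday is October 3.
1 February 2022 is a Tuesday, so the first Sunday is February 6 and the third is February 20.
At the standard offset (UTC−03:30), 14:00 UTC − 3h30m = 10:30 Brytara Standard Time standard time.
The standard-time date in Brytara Standard Time, 26 February 2022, is outside the daylight-saving period (3 October 2021 – 20 February 2022), so Brytara Standard Time is on standard time, UTC−03:30.
14:00 UTC − 3h30m = 10:30 local.

10:30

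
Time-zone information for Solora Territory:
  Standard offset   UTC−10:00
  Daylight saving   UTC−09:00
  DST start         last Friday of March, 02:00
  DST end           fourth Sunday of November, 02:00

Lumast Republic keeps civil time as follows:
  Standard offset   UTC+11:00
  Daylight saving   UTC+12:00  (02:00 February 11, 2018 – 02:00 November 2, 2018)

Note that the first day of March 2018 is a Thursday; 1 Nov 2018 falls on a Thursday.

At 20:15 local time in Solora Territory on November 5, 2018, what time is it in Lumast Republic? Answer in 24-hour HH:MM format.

1 March 2018 is a Thursday, so Fridays fall on 2, 9, 16, 23, 30; the last is March 30.
1 November 2018 is a Thursday, so the first Sunday is November 4 and the fourth is November 25.
November 5, 2018 falls between 30 March and 25 November, so daylight saving is in effect and Solora Territory is at UTC−09:00.
20:15 Solora Territory + 9h = 05:15 UTC (rolling into the next day, 6 November 2018).
At the standard offset (UTC+11:00), 05:15 UTC + 11h = 16:15 Lumast Republic standard time.
Daylight saving runs 11 February – 2 November; the standard-time date in Lumast Republic, November 6, 2018, is outside that window, so Lumast Republic is on standard time at UTC+11:00.
05:15 UTC + 11h = 16:15 Lumast Republic.

16:15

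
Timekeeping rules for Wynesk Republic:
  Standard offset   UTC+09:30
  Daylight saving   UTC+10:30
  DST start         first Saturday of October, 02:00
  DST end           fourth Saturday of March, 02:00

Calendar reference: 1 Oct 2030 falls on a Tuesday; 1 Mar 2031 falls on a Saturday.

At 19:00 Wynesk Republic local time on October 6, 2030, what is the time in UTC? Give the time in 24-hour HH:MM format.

08:30

1 October 2030 is a Tuesday, so the first Saturday is October 5.
1 March 2031 is a Saturday, so the first Saturday is March 1 and the fourth is March 22.
October 6, 2030 lies within the daylight-saving period (5 October 2030 – 22 March 2031), so Wynesk Republic is on daylight time, UTC+10:30.
19:00 local − 10h30m = 08:30 UTC.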